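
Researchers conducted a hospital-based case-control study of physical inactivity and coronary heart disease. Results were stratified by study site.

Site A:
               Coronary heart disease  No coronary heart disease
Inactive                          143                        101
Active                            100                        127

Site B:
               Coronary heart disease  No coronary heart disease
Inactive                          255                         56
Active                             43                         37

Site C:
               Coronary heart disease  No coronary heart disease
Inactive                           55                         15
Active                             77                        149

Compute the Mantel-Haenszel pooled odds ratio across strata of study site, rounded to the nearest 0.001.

2.869

OR_MH = Σ(aᵢdᵢ/nᵢ) / Σ(bᵢcᵢ/nᵢ), where nᵢ is the stratum total.
Stratum 1 (Site A): n = 471; a·d/n = 143·127/471 = 38.5584; b·c/n = 101·100/471 = 21.4437
Stratum 2 (Site B): n = 391; a·d/n = 255·37/391 = 24.1304; b·c/n = 56·43/391 = 6.1586
Stratum 3 (Site C): n = 296; a·d/n = 55·149/296 = 27.6858; b·c/n = 15·77/296 = 3.9020
OR_MH = (38.5584 + 24.1304 + 27.6858) / (21.4437 + 6.1586 + 3.9020) = 90.3746 / 31.5043 = 2.86864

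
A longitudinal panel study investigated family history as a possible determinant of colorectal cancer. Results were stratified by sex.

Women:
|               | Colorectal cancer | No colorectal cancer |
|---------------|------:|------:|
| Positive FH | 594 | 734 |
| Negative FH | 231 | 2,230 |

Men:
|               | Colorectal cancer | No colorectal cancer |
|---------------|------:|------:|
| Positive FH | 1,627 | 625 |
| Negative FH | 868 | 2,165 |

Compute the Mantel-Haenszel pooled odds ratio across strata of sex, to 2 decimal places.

OR_MH = Σ(aᵢdᵢ/nᵢ) / Σ(bᵢcᵢ/nᵢ), where nᵢ is the stratum total.
Stratum 1 (Women): n = 3789; a·d/n = 594·2230/3789 = 349.5962; b·c/n = 734·231/3789 = 44.7490
Stratum 2 (Men): n = 5285; a·d/n = 1627·2165/5285 = 666.5005; b·c/n = 625·868/5285 = 102.6490
OR_MH = (349.5962 + 666.5005) / (44.7490 + 102.6490) = 1016.0967 / 147.3980 = 6.89356

6.89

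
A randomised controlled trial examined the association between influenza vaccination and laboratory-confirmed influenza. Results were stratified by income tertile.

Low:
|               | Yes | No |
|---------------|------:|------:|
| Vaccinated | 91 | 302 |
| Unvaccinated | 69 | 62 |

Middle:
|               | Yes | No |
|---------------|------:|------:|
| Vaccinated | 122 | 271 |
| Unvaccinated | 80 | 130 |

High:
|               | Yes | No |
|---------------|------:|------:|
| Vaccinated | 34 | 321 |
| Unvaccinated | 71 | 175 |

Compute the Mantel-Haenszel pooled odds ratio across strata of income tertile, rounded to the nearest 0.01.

0.41

OR_MH = Σ(aᵢdᵢ/nᵢ) / Σ(bᵢcᵢ/nᵢ), where nᵢ is the stratum total.
Stratum 1 (Low): n = 524; a·d/n = 91·62/524 = 10.7672; b·c/n = 302·69/524 = 39.7672
Stratum 2 (Middle): n = 603; a·d/n = 122·130/603 = 26.3018; b·c/n = 271·80/603 = 35.9536
Stratum 3 (High): n = 601; a·d/n = 34·175/601 = 9.9002; b·c/n = 321·71/601 = 37.9218
OR_MH = (10.7672 + 26.3018 + 9.9002) / (39.7672 + 35.9536 + 37.9218) = 46.9692 / 113.6425 = 0.41331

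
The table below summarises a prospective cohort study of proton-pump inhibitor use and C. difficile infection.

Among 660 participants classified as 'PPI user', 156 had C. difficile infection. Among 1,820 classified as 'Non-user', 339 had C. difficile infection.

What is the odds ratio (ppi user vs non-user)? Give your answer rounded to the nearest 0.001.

1.352

From the description: a = 156, b = 504, c = 339, d = 1481.
OR = (a·d)/(b·c) = (156 × 1481) / (504 × 339) = 231036 / 170856 = 1.35223
The odds of C. difficile infection are about 1.35 times as high in the ppi user group.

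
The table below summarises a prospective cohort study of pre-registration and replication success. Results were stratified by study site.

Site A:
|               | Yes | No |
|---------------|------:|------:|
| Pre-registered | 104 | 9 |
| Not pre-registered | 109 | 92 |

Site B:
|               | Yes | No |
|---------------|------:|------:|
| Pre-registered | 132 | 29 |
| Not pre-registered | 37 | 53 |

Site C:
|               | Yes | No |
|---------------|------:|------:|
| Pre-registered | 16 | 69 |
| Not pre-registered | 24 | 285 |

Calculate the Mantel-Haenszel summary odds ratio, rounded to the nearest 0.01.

6.03

OR_MH = Σ(aᵢdᵢ/nᵢ) / Σ(bᵢcᵢ/nᵢ), where nᵢ is the stratum total.
Stratum 1 (Site A): n = 314; a·d/n = 104·92/314 = 30.4713; b·c/n = 9·109/314 = 3.1242
Stratum 2 (Site B): n = 251; a·d/n = 132·53/251 = 27.8725; b·c/n = 29·37/251 = 4.2749
Stratum 3 (Site C): n = 394; a·d/n = 16·285/394 = 11.5736; b·c/n = 69·24/394 = 4.2030
OR_MH = (30.4713 + 27.8725 + 11.5736) / (3.1242 + 4.2749 + 4.2030) = 69.9175 / 11.6021 = 6.02625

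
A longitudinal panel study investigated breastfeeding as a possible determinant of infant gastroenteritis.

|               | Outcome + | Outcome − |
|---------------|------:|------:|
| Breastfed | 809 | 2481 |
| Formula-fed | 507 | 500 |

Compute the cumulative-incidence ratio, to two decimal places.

Cells: a = 809, b = 2481, c = 507, d = 500.
Risk in exposed = 809/3290 = 0.24590; risk in unexposed = 507/1007 = 0.50348.
RR = 0.24590 / 0.50348 = 0.48840
The risk is 51% lower among the exposed than among the unexposed.

0.49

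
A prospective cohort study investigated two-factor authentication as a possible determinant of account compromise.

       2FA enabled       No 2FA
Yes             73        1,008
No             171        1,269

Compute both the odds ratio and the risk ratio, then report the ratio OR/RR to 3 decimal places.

Reading the table with exposure as columns: a = 73 (2FA enabled, case), b = 171 (2FA enabled, non-case), c = 1008 (No 2FA, case), d = 1269.
OR = (73·1269)/(171·1008) = 92637/172368 = 0.53744
Risk in exposed = 73/244 = 0.29918; risk in unexposed = 1008/2277 = 0.44269; RR = 0.67583
OR/RR = 0.53744 / 0.67583 = 0.79523
The outcome is not rare, so the OR lies further from 1 than the RR.

0.795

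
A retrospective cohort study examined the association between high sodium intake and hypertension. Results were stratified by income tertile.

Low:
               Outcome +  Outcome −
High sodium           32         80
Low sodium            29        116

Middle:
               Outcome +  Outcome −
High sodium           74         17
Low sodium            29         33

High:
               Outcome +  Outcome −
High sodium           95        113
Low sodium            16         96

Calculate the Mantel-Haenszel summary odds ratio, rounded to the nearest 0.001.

3.291

OR_MH = Σ(aᵢdᵢ/nᵢ) / Σ(bᵢcᵢ/nᵢ), where nᵢ is the stratum total.
Stratum 1 (Low): n = 257; a·d/n = 32·116/257 = 14.4436; b·c/n = 80·29/257 = 9.0272
Stratum 2 (Middle): n = 153; a·d/n = 74·33/153 = 15.9608; b·c/n = 17·29/153 = 3.2222
Stratum 3 (High): n = 320; a·d/n = 95·96/320 = 28.5000; b·c/n = 113·16/320 = 5.6500
OR_MH = (14.4436 + 15.9608 + 28.5000) / (9.0272 + 3.2222 + 5.6500) = 58.9044 / 17.8995 = 3.29085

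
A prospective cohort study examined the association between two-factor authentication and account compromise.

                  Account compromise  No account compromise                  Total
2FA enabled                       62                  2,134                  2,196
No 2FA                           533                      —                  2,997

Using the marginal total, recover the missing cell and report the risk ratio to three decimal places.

The missing cell is in the unexposed row: 2997 − 533 = 2464.
So a = 62, b = 2134, c = 533, d = 2464.
RR = [a/(a+b)] / [c/(c+d)] = (62/2196) / (533/2997) = 0.02823/0.17784 = 0.15875

0.159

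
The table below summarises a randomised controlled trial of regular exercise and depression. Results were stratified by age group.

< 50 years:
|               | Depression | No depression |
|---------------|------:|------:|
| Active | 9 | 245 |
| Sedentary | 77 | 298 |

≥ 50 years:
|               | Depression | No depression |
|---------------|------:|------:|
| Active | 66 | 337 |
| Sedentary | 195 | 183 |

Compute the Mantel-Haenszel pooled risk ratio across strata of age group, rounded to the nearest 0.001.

0.283

RR_MH = Σ(aᵢ·n₀ᵢ/nᵢ) / Σ(cᵢ·n₁ᵢ/nᵢ), with n₁ᵢ = aᵢ+bᵢ (exposed), n₀ᵢ = cᵢ+dᵢ (unexposed), nᵢ = n₁ᵢ+n₀ᵢ.
Stratum 1 (< 50 years): n₁ = 254, n₀ = 375, n = 629; a·n₀/n = 9·375/629 = 5.3657; c·n₁/n = 77·254/629 = 31.0938
Stratum 2 (≥ 50 years): n₁ = 403, n₀ = 378, n = 781; a·n₀/n = 66·378/781 = 31.9437; c·n₁/n = 195·403/781 = 100.6210
RR_MH = (5.3657 + 31.9437) / (31.0938 + 100.6210) = 37.3093 / 131.7148 = 0.28326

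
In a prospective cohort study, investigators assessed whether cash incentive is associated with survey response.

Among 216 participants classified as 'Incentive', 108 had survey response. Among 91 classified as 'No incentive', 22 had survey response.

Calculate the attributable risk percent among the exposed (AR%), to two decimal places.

51.65

From the description: a = 108, b = 108, c = 22, d = 69.
Risk in exposed = 108/216 = 0.50000; risk in unexposed = 22/91 = 0.24176.
RR = 0.50000/0.24176 = 2.06818
AR% = (RR − 1)/RR × 100 = (2.06818 − 1)/2.06818 × 100 = 51.6484%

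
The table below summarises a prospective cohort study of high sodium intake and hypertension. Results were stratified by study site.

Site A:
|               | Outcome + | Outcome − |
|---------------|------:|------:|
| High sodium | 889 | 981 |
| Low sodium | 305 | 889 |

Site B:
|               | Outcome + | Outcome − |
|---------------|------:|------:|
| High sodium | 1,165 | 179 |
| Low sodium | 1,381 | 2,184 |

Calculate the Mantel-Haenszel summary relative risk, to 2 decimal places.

RR_MH = Σ(aᵢ·n₀ᵢ/nᵢ) / Σ(cᵢ·n₁ᵢ/nᵢ), with n₁ᵢ = aᵢ+bᵢ (exposed), n₀ᵢ = cᵢ+dᵢ (unexposed), nᵢ = n₁ᵢ+n₀ᵢ.
Stratum 1 (Site A): n₁ = 1870, n₀ = 1194, n = 3064; a·n₀/n = 889·1194/3064 = 346.4315; c·n₁/n = 305·1870/3064 = 186.1456
Stratum 2 (Site B): n₁ = 1344, n₀ = 3565, n = 4909; a·n₀/n = 1165·3565/4909 = 846.0430; c·n₁/n = 1381·1344/4909 = 378.0941
RR_MH = (346.4315 + 846.0430) / (186.1456 + 378.0941) = 1192.4744 / 564.2397 = 2.11342

2.11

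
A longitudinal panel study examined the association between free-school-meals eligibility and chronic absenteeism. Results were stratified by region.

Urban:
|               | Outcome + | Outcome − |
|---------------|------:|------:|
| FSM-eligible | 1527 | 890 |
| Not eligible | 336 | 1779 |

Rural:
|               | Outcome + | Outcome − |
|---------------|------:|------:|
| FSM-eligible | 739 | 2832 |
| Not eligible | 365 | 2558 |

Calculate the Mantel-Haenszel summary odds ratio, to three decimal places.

3.955

OR_MH = Σ(aᵢdᵢ/nᵢ) / Σ(bᵢcᵢ/nᵢ), where nᵢ is the stratum total.
Stratum 1 (Urban): n = 4532; a·d/n = 1527·1779/4532 = 599.4115; b·c/n = 890·336/4532 = 65.9841
Stratum 2 (Rural): n = 6494; a·d/n = 739·2558/6494 = 291.0936; b·c/n = 2832·365/6494 = 159.1746
OR_MH = (599.4115 + 291.0936) / (65.9841 + 159.1746) = 890.5051 / 225.1587 = 3.95501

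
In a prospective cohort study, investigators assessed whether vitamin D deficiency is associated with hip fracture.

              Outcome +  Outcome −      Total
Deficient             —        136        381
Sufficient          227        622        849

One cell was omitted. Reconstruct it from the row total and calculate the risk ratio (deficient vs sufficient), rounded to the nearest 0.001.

2.405

The missing cell is in the exposed row: 381 − 136 = 245.
So a = 245, b = 136, c = 227, d = 622.
RR = [a/(a+b)] / [c/(c+d)] = (245/381) / (227/849) = 0.64304/0.26737 = 2.40504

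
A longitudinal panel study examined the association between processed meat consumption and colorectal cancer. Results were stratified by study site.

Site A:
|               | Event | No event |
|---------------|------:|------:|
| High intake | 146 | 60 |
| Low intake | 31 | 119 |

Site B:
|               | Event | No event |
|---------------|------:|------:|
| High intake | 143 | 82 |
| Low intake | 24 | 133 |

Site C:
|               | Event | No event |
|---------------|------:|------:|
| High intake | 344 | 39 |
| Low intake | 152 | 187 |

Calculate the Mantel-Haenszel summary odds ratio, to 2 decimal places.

OR_MH = Σ(aᵢdᵢ/nᵢ) / Σ(bᵢcᵢ/nᵢ), where nᵢ is the stratum total.
Stratum 1 (Site A): n = 356; a·d/n = 146·119/356 = 48.8034; b·c/n = 60·31/356 = 5.2247
Stratum 2 (Site B): n = 382; a·d/n = 143·133/382 = 49.7880; b·c/n = 82·24/382 = 5.1518
Stratum 3 (Site C): n = 722; a·d/n = 344·187/722 = 89.0970; b·c/n = 39·152/722 = 8.2105
OR_MH = (48.8034 + 49.7880 + 89.0970) / (5.2247 + 5.1518 + 8.2105) = 187.6883 / 18.5871 = 10.09778

10.10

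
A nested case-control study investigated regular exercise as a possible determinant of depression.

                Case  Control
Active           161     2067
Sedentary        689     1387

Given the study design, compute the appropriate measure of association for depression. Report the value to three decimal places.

Cells: a = 161, b = 2067, c = 689, d = 1387.
This is a nested case-control study: participants were sampled on outcome status, so risks in the source population cannot be estimated directly — relative risk is not valid here. The odds ratio is the appropriate measure.
OR = (a·d)/(b·c) = (161 × 1387) / (2067 × 689) = 223307 / 1424163 = 0.15680

0.157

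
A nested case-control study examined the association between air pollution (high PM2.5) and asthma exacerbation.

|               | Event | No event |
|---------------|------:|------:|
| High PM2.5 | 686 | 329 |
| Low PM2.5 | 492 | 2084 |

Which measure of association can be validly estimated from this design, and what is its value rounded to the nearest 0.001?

8.832

Cells: a = 686, b = 329, c = 492, d = 2084.
This is a nested case-control study: participants were sampled on outcome status, so risks in the source population cannot be estimated directly — relative risk is not valid here. The odds ratio is the appropriate measure.
OR = (a·d)/(b·c) = (686 × 2084) / (329 × 492) = 1429624 / 161868 = 8.83204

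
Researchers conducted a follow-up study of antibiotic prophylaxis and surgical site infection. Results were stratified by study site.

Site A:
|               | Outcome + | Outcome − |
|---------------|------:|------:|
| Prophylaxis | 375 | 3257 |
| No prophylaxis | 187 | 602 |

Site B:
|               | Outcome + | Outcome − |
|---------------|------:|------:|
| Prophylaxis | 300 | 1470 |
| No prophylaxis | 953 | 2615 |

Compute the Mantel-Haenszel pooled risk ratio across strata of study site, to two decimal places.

0.57

RR_MH = Σ(aᵢ·n₀ᵢ/nᵢ) / Σ(cᵢ·n₁ᵢ/nᵢ), with n₁ᵢ = aᵢ+bᵢ (exposed), n₀ᵢ = cᵢ+dᵢ (unexposed), nᵢ = n₁ᵢ+n₀ᵢ.
Stratum 1 (Site A): n₁ = 3632, n₀ = 789, n = 4421; a·n₀/n = 375·789/4421 = 66.9249; c·n₁/n = 187·3632/4421 = 153.6268
Stratum 2 (Site B): n₁ = 1770, n₀ = 3568, n = 5338; a·n₀/n = 300·3568/5338 = 200.5245; c·n₁/n = 953·1770/5338 = 316.0004
RR_MH = (66.9249 + 200.5245) / (153.6268 + 316.0004) = 267.4494 / 469.6272 = 0.56949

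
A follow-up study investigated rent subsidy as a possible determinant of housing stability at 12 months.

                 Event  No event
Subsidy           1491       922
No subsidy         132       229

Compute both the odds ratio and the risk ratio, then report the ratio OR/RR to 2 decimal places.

Cells: a = 1491, b = 922, c = 132, d = 229.
OR = (1491·229)/(922·132) = 341439/121704 = 2.80549
Risk in exposed = 1491/2413 = 0.61790; risk in unexposed = 132/361 = 0.36565; RR = 1.68987
OR/RR = 2.80549 / 1.68987 = 1.66018
The outcome is not rare, so the OR lies further from 1 than the RR.

1.66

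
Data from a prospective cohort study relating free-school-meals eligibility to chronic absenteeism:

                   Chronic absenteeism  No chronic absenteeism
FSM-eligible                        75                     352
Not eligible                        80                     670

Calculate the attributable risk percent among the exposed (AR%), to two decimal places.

39.27

Cells: a = 75, b = 352, c = 80, d = 670.
Risk in exposed = 75/427 = 0.17564; risk in unexposed = 80/750 = 0.10667.
RR = 0.17564/0.10667 = 1.64666
AR% = (RR − 1)/RR × 100 = (1.64666 − 1)/1.64666 × 100 = 39.2711%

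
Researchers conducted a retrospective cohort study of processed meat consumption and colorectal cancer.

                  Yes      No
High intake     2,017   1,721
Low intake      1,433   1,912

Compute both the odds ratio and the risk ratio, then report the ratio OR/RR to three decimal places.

Cells: a = 2017, b = 1721, c = 1433, d = 1912.
OR = (2017·1912)/(1721·1433) = 3856504/2466193 = 1.56375
Risk in exposed = 2017/3738 = 0.53959; risk in unexposed = 1433/3345 = 0.42840; RR = 1.25955
OR/RR = 1.56375 / 1.25955 = 1.24151
The outcome is not rare, so the OR lies further from 1 than the RR.

1.242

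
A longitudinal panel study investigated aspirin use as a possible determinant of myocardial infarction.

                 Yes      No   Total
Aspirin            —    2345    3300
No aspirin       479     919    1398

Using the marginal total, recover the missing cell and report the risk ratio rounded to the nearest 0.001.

0.845

The missing cell is in the exposed row: 3300 − 2345 = 955.
So a = 955, b = 2345, c = 479, d = 919.
RR = [a/(a+b)] / [c/(c+d)] = (955/3300) / (479/1398) = 0.28939/0.34263 = 0.84462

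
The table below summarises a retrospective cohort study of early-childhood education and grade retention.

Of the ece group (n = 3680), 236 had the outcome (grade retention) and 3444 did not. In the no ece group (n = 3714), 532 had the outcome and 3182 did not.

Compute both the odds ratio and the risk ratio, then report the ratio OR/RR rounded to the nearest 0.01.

0.92

From the description: a = 236, b = 3444, c = 532, d = 3182.
OR = (236·3182)/(3444·532) = 750952/1832208 = 0.40986
Risk in exposed = 236/3680 = 0.06413; risk in unexposed = 532/3714 = 0.14324; RR = 0.44771
OR/RR = 0.40986 / 0.44771 = 0.91547
The outcome is not rare, so the OR lies further from 1 than the RR.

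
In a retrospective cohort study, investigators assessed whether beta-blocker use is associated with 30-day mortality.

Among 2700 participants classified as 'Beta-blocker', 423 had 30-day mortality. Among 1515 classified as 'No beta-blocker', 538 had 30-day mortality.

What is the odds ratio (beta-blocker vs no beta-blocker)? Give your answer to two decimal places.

0.34

From the description: a = 423, b = 2277, c = 538, d = 977.
OR = (a·d)/(b·c) = (423 × 977) / (2277 × 538) = 413271 / 1225026 = 0.33736
Exposure is associated with lower odds of 30-day mortality (OR = 0.34 < 1).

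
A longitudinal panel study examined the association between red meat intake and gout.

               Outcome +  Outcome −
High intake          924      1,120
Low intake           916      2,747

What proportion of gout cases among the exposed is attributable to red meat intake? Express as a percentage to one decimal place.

Cells: a = 924, b = 1120, c = 916, d = 2747.
Risk in exposed = 924/2044 = 0.45205; risk in unexposed = 916/3663 = 0.25007.
RR = 0.45205/0.25007 = 1.80773
AR% = (RR − 1)/RR × 100 = (1.80773 − 1)/1.80773 × 100 = 44.6819%

44.7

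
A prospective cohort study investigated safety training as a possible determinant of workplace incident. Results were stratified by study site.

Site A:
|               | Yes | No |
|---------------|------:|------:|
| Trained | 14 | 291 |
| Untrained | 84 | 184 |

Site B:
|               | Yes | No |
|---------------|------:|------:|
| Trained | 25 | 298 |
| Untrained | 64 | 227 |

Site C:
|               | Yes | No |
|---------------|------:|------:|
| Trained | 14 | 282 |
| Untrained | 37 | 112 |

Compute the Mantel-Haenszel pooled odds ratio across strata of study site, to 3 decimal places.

0.178

OR_MH = Σ(aᵢdᵢ/nᵢ) / Σ(bᵢcᵢ/nᵢ), where nᵢ is the stratum total.
Stratum 1 (Site A): n = 573; a·d/n = 14·184/573 = 4.4956; b·c/n = 291·84/573 = 42.6597
Stratum 2 (Site B): n = 614; a·d/n = 25·227/614 = 9.2427; b·c/n = 298·64/614 = 31.0619
Stratum 3 (Site C): n = 445; a·d/n = 14·112/445 = 3.5236; b·c/n = 282·37/445 = 23.4472
OR_MH = (4.4956 + 9.2427 + 3.5236) / (42.6597 + 31.0619 + 23.4472) = 17.2619 / 97.1688 = 0.17765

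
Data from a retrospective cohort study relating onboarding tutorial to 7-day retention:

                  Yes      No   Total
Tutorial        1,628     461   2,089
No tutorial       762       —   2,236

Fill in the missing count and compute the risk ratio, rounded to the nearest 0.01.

The missing cell is in the unexposed row: 2236 − 762 = 1474.
So a = 1628, b = 461, c = 762, d = 1474.
RR = [a/(a+b)] / [c/(c+d)] = (1628/2089) / (762/2236) = 0.77932/0.34079 = 2.28682

2.29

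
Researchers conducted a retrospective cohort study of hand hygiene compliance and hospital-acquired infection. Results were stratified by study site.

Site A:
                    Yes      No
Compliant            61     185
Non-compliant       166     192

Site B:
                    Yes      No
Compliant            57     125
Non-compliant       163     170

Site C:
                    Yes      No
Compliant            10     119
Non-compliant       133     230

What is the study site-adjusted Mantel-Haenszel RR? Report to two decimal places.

0.50

RR_MH = Σ(aᵢ·n₀ᵢ/nᵢ) / Σ(cᵢ·n₁ᵢ/nᵢ), with n₁ᵢ = aᵢ+bᵢ (exposed), n₀ᵢ = cᵢ+dᵢ (unexposed), nᵢ = n₁ᵢ+n₀ᵢ.
Stratum 1 (Site A): n₁ = 246, n₀ = 358, n = 604; a·n₀/n = 61·358/604 = 36.1556; c·n₁/n = 166·246/604 = 67.6093
Stratum 2 (Site B): n₁ = 182, n₀ = 333, n = 515; a·n₀/n = 57·333/515 = 36.8563; c·n₁/n = 163·182/515 = 57.6039
Stratum 3 (Site C): n₁ = 129, n₀ = 363, n = 492; a·n₀/n = 10·363/492 = 7.3780; c·n₁/n = 133·129/492 = 34.8720
RR_MH = (36.1556 + 36.8563 + 7.3780) / (67.6093 + 57.6039 + 34.8720) = 80.3900 / 160.0851 = 0.50217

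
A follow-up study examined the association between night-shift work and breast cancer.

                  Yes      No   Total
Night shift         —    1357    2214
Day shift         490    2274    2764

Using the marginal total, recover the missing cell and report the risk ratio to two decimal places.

2.18

The missing cell is in the exposed row: 2214 − 1357 = 857.
So a = 857, b = 1357, c = 490, d = 2274.
RR = [a/(a+b)] / [c/(c+d)] = (857/2214) / (490/2764) = 0.38708/0.17728 = 2.18346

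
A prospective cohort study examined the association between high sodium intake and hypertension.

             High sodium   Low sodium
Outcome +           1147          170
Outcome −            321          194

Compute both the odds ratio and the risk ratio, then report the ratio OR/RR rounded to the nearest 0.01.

2.44

Reading the table with exposure as columns: a = 1147 (High sodium, case), b = 321 (High sodium, non-case), c = 170 (Low sodium, case), d = 194.
OR = (1147·194)/(321·170) = 222518/54570 = 4.07766
Risk in exposed = 1147/1468 = 0.78134; risk in unexposed = 170/364 = 0.46703; RR = 1.67298
OR/RR = 4.07766 / 1.67298 = 2.43737
The outcome is not rare, so the OR lies further from 1 than the RR.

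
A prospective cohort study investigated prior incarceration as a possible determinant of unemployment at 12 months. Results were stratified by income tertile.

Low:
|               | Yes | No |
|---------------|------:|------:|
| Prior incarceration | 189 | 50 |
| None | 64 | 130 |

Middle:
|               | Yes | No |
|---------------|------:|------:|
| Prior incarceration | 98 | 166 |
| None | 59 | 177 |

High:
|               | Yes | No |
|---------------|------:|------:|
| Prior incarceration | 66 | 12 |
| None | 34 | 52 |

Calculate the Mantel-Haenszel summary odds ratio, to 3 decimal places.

OR_MH = Σ(aᵢdᵢ/nᵢ) / Σ(bᵢcᵢ/nᵢ), where nᵢ is the stratum total.
Stratum 1 (Low): n = 433; a·d/n = 189·130/433 = 56.7436; b·c/n = 50·64/433 = 7.3903
Stratum 2 (Middle): n = 500; a·d/n = 98·177/500 = 34.6920; b·c/n = 166·59/500 = 19.5880
Stratum 3 (High): n = 164; a·d/n = 66·52/164 = 20.9268; b·c/n = 12·34/164 = 2.4878
OR_MH = (56.7436 + 34.6920 + 20.9268) / (7.3903 + 19.5880 + 2.4878) = 112.3625 / 29.4661 = 3.81328

3.813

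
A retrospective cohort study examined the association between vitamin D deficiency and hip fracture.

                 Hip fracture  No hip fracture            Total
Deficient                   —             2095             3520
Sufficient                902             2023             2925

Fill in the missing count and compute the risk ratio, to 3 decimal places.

The missing cell is in the exposed row: 3520 − 2095 = 1425.
So a = 1425, b = 2095, c = 902, d = 2023.
RR = [a/(a+b)] / [c/(c+d)] = (1425/3520) / (902/2925) = 0.40483/0.30838 = 1.31278

1.313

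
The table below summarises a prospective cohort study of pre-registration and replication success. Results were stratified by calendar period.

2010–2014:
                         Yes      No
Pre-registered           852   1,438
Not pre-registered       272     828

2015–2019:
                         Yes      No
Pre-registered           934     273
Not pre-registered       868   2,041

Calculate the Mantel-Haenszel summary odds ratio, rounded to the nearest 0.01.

3.88

OR_MH = Σ(aᵢdᵢ/nᵢ) / Σ(bᵢcᵢ/nᵢ), where nᵢ is the stratum total.
Stratum 1 (2010–2014): n = 3390; a·d/n = 852·828/3390 = 208.0991; b·c/n = 1438·272/3390 = 115.3794
Stratum 2 (2015–2019): n = 4116; a·d/n = 934·2041/4116 = 463.1424; b·c/n = 273·868/4116 = 57.5714
OR_MH = (208.0991 + 463.1424) / (115.3794 + 57.5714) = 671.2415 / 172.9508 = 3.88111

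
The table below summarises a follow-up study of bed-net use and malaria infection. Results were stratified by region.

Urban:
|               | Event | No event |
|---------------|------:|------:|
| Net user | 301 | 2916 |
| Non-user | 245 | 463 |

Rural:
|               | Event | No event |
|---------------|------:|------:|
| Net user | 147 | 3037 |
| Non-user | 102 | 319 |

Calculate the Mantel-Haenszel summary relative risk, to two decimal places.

RR_MH = Σ(aᵢ·n₀ᵢ/nᵢ) / Σ(cᵢ·n₁ᵢ/nᵢ), with n₁ᵢ = aᵢ+bᵢ (exposed), n₀ᵢ = cᵢ+dᵢ (unexposed), nᵢ = n₁ᵢ+n₀ᵢ.
Stratum 1 (Urban): n₁ = 3217, n₀ = 708, n = 3925; a·n₀/n = 301·708/3925 = 54.2950; c·n₁/n = 245·3217/3925 = 200.8064
Stratum 2 (Rural): n₁ = 3184, n₀ = 421, n = 3605; a·n₀/n = 147·421/3605 = 17.1670; c·n₁/n = 102·3184/3605 = 90.0882
RR_MH = (54.2950 + 17.1670) / (200.8064 + 90.0882) = 71.4620 / 290.8946 = 0.24566

0.25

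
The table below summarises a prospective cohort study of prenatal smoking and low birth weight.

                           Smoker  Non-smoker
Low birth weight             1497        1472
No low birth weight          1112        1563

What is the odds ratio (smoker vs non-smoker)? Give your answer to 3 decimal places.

Reading the table with exposure as columns: a = 1497 (Smoker, case), b = 1112 (Smoker, non-case), c = 1472 (Non-smoker, case), d = 1563.
OR = (a·d)/(b·c) = (1497 × 1563) / (1112 × 1472) = 2339811 / 1636864 = 1.42945
The odds of low birth weight are about 1.43 times as high in the smoker group.

1.429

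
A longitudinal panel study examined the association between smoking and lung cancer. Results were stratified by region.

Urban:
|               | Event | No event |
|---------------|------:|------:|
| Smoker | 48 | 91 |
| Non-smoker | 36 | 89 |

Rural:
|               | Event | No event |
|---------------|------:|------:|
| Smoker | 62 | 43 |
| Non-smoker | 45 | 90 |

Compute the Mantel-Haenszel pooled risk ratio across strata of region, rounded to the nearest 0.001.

RR_MH = Σ(aᵢ·n₀ᵢ/nᵢ) / Σ(cᵢ·n₁ᵢ/nᵢ), with n₁ᵢ = aᵢ+bᵢ (exposed), n₀ᵢ = cᵢ+dᵢ (unexposed), nᵢ = n₁ᵢ+n₀ᵢ.
Stratum 1 (Urban): n₁ = 139, n₀ = 125, n = 264; a·n₀/n = 48·125/264 = 22.7273; c·n₁/n = 36·139/264 = 18.9545
Stratum 2 (Rural): n₁ = 105, n₀ = 135, n = 240; a·n₀/n = 62·135/240 = 34.8750; c·n₁/n = 45·105/240 = 19.6875
RR_MH = (22.7273 + 34.8750) / (18.9545 + 19.6875) = 57.6023 / 38.6420 = 1.49066

1.491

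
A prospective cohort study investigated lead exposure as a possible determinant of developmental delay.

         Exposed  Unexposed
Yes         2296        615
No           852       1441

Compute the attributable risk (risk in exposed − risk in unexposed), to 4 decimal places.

Reading the table with exposure as columns: a = 2296 (Exposed, case), b = 852 (Exposed, non-case), c = 615 (Unexposed, case), d = 1441.
Risk in exposed = 2296/3148 = 0.729352; risk in unexposed = 615/2056 = 0.299125.
Risk difference = 0.729352 − 0.299125 = 0.430227

0.4302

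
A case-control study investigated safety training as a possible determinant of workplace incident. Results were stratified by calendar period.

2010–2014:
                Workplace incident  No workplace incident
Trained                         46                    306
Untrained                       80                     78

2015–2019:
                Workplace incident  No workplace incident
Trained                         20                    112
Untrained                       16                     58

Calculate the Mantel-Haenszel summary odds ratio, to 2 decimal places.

OR_MH = Σ(aᵢdᵢ/nᵢ) / Σ(bᵢcᵢ/nᵢ), where nᵢ is the stratum total.
Stratum 1 (2010–2014): n = 510; a·d/n = 46·78/510 = 7.0353; b·c/n = 306·80/510 = 48.0000
Stratum 2 (2015–2019): n = 206; a·d/n = 20·58/206 = 5.6311; b·c/n = 112·16/206 = 8.6990
OR_MH = (7.0353 + 5.6311) / (48.0000 + 8.6990) = 12.6664 / 56.6990 = 0.22340

0.22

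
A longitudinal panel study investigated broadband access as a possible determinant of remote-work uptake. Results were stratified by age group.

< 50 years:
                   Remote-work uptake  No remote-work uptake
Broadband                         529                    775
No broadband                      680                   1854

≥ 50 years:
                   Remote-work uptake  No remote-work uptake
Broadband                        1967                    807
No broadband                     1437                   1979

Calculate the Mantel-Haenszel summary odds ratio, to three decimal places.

2.724

OR_MH = Σ(aᵢdᵢ/nᵢ) / Σ(bᵢcᵢ/nᵢ), where nᵢ is the stratum total.
Stratum 1 (< 50 years): n = 3838; a·d/n = 529·1854/3838 = 255.5409; b·c/n = 775·680/3838 = 137.3111
Stratum 2 (≥ 50 years): n = 6190; a·d/n = 1967·1979/6190 = 628.8680; b·c/n = 807·1437/6190 = 187.3439
OR_MH = (255.5409 + 628.8680) / (137.3111 + 187.3439) = 884.4089 / 324.6550 = 2.72415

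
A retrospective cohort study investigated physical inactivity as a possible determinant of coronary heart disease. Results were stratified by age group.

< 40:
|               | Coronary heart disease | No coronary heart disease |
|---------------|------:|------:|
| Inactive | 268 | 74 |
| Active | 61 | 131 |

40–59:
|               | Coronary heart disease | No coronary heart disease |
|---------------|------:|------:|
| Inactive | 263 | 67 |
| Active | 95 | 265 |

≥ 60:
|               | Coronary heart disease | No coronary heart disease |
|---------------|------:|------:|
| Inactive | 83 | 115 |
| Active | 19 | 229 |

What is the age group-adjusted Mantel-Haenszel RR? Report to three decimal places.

3.010

RR_MH = Σ(aᵢ·n₀ᵢ/nᵢ) / Σ(cᵢ·n₁ᵢ/nᵢ), with n₁ᵢ = aᵢ+bᵢ (exposed), n₀ᵢ = cᵢ+dᵢ (unexposed), nᵢ = n₁ᵢ+n₀ᵢ.
Stratum 1 (< 40): n₁ = 342, n₀ = 192, n = 534; a·n₀/n = 268·192/534 = 96.3596; c·n₁/n = 61·342/534 = 39.0674
Stratum 2 (40–59): n₁ = 330, n₀ = 360, n = 690; a·n₀/n = 263·360/690 = 137.2174; c·n₁/n = 95·330/690 = 45.4348
Stratum 3 (≥ 60): n₁ = 198, n₀ = 248, n = 446; a·n₀/n = 83·248/446 = 46.1525; c·n₁/n = 19·198/446 = 8.4350
RR_MH = (96.3596 + 137.2174 + 46.1525) / (39.0674 + 45.4348 + 8.4350) = 279.7294 / 92.9372 = 3.00988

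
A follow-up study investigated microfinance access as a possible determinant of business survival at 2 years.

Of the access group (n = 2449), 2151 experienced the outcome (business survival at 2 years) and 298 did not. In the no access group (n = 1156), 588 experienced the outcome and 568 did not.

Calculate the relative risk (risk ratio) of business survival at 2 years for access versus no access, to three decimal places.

1.727

From the description: a = 2151, b = 298, c = 588, d = 568.
Risk in exposed = 2151/2449 = 0.87832; risk in unexposed = 588/1156 = 0.50865.
RR = 0.87832 / 0.50865 = 1.72676
The risk among the exposed is 1.73 times that among the unexposed.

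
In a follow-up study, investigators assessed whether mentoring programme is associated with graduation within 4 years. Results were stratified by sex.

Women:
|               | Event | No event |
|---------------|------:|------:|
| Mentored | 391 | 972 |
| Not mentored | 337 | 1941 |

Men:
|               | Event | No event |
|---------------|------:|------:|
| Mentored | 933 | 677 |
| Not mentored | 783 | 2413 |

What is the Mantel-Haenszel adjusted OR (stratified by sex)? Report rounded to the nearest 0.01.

OR_MH = Σ(aᵢdᵢ/nᵢ) / Σ(bᵢcᵢ/nᵢ), where nᵢ is the stratum total.
Stratum 1 (Women): n = 3641; a·d/n = 391·1941/3641 = 208.4403; b·c/n = 972·337/3641 = 89.9654
Stratum 2 (Men): n = 4806; a·d/n = 933·2413/4806 = 468.4413; b·c/n = 677·783/4806 = 110.2978
OR_MH = (208.4403 + 468.4413) / (89.9654 + 110.2978) = 676.8816 / 200.2631 = 3.37996

3.38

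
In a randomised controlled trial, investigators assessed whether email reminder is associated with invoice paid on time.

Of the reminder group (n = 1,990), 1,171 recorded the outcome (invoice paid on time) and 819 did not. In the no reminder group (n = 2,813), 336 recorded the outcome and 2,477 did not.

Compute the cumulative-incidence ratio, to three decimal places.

From the description: a = 1171, b = 819, c = 336, d = 2477.
Risk in exposed = 1171/1990 = 0.58844; risk in unexposed = 336/2813 = 0.11945.
RR = 0.58844 / 0.11945 = 4.92645
The risk among the exposed is 4.93 times that among the unexposed.

4.926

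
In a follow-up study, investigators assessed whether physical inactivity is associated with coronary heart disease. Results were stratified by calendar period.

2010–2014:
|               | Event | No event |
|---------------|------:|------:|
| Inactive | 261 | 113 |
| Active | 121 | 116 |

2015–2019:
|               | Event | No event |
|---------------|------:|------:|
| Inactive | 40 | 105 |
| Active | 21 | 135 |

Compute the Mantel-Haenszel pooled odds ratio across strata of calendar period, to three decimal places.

2.272

OR_MH = Σ(aᵢdᵢ/nᵢ) / Σ(bᵢcᵢ/nᵢ), where nᵢ is the stratum total.
Stratum 1 (2010–2014): n = 611; a·d/n = 261·116/611 = 49.5516; b·c/n = 113·121/611 = 22.3781
Stratum 2 (2015–2019): n = 301; a·d/n = 40·135/301 = 17.9402; b·c/n = 105·21/301 = 7.3256
OR_MH = (49.5516 + 17.9402) / (22.3781 + 7.3256) = 67.4918 / 29.7037 = 2.27217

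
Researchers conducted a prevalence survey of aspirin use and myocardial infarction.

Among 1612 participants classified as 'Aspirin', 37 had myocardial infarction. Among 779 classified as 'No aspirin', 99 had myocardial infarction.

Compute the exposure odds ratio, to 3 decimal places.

From the description: a = 37, b = 1575, c = 99, d = 680.
OR = (a·d)/(b·c) = (37 × 680) / (1575 × 99) = 25160 / 155925 = 0.16136
Exposure is associated with lower odds of myocardial infarction (OR = 0.16 < 1).

0.161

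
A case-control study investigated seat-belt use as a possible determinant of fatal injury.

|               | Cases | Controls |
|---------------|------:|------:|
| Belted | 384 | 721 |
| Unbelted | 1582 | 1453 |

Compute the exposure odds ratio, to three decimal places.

Cells: a = 384, b = 721, c = 1582, d = 1453.
OR = (a·d)/(b·c) = (384 × 1453) / (721 × 1582) = 557952 / 1140622 = 0.48916
Exposure is associated with lower odds of fatal injury (OR = 0.49 < 1).

0.489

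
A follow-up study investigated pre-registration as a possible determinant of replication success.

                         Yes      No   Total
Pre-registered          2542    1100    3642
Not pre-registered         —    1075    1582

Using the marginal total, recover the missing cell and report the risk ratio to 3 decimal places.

The missing cell is in the unexposed row: 1582 − 1075 = 507.
So a = 2542, b = 1100, c = 507, d = 1075.
RR = [a/(a+b)] / [c/(c+d)] = (2542/3642) / (507/1582) = 0.69797/0.32048 = 2.17788

2.178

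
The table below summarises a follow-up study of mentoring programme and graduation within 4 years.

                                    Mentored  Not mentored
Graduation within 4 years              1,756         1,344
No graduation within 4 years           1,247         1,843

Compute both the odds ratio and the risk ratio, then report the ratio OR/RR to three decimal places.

1.393

Reading the table with exposure as columns: a = 1756 (Mentored, case), b = 1247 (Mentored, non-case), c = 1344 (Not mentored, case), d = 1843.
OR = (1756·1843)/(1247·1344) = 3236308/1675968 = 1.93101
Risk in exposed = 1756/3003 = 0.58475; risk in unexposed = 1344/3187 = 0.42171; RR = 1.38660
OR/RR = 1.93101 / 1.38660 = 1.39262
The outcome is not rare, so the OR lies further from 1 than the RR.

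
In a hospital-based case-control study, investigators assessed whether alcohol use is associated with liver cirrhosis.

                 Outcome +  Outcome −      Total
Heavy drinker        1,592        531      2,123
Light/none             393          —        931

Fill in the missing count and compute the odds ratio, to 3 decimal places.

The missing cell is in the unexposed row: 931 − 393 = 538.
So a = 1592, b = 531, c = 393, d = 538.
OR = (a·d)/(b·c) = (1592 × 538) / (531 × 393) = 856496 / 208683 = 4.10429

4.104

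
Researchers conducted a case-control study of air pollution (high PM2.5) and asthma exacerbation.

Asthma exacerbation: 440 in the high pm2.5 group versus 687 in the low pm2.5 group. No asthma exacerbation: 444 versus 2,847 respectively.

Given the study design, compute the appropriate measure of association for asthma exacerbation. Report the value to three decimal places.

From the description: a = 440, b = 444, c = 687, d = 2847.
This is a case-control study: participants were sampled on outcome status, so risks in the source population cannot be estimated directly — relative risk is not valid here. The odds ratio is the appropriate measure.
OR = (a·d)/(b·c) = (440 × 2847) / (444 × 687) = 1252680 / 305028 = 4.10677

4.107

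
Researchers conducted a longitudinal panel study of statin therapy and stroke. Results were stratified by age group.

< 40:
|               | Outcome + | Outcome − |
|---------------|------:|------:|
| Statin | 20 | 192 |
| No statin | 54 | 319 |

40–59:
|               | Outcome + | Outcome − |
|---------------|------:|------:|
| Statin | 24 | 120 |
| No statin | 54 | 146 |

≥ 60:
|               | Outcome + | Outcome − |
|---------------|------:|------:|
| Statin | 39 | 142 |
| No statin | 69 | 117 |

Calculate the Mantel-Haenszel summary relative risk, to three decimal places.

RR_MH = Σ(aᵢ·n₀ᵢ/nᵢ) / Σ(cᵢ·n₁ᵢ/nᵢ), with n₁ᵢ = aᵢ+bᵢ (exposed), n₀ᵢ = cᵢ+dᵢ (unexposed), nᵢ = n₁ᵢ+n₀ᵢ.
Stratum 1 (< 40): n₁ = 212, n₀ = 373, n = 585; a·n₀/n = 20·373/585 = 12.7521; c·n₁/n = 54·212/585 = 19.5692
Stratum 2 (40–59): n₁ = 144, n₀ = 200, n = 344; a·n₀/n = 24·200/344 = 13.9535; c·n₁/n = 54·144/344 = 22.6047
Stratum 3 (≥ 60): n₁ = 181, n₀ = 186, n = 367; a·n₀/n = 39·186/367 = 19.7657; c·n₁/n = 69·181/367 = 34.0300
RR_MH = (12.7521 + 13.9535 + 19.7657) / (19.5692 + 22.6047 + 34.0300) = 46.4713 / 76.2039 = 0.60983

0.610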